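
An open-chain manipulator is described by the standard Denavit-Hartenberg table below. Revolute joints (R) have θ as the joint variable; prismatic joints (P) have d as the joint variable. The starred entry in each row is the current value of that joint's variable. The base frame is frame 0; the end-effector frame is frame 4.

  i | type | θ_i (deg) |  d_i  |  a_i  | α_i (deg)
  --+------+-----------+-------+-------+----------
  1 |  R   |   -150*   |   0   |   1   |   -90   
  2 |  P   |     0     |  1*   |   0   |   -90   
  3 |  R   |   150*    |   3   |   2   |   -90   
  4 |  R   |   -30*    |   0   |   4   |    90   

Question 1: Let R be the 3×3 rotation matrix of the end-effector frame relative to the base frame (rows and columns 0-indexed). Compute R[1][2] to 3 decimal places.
End-effector z-axis (col 2 of R) = (-0.2500,-0.4330,-0.8660)
R[1][2] = -0.4330

-0.433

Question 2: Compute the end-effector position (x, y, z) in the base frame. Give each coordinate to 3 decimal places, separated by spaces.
after link 1: o_1 = (-0.8660, -0.5000, 0.0000)
after link 2: o_2 = (-0.3660, -1.3660, 0.0000)
after link 3: o_3 = (0.6340, 0.3660, -3.0000)
after link 4: o_4 = (2.3660, 3.3660, -5.0000)

2.366 3.366 -5.000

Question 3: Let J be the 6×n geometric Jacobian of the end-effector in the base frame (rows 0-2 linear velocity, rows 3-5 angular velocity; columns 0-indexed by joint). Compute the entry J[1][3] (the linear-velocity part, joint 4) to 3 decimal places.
1.732

axis z_3 = (0.8660,-0.5000,0.0000); lever o_n−o_3 = (1.7321,3.0000,-2.0000)
cross product → J_v[:, 3] = (1.0000,1.7321,3.4641)
J_ω[:, 3] = z_3
entry J[1][3] = 1.7321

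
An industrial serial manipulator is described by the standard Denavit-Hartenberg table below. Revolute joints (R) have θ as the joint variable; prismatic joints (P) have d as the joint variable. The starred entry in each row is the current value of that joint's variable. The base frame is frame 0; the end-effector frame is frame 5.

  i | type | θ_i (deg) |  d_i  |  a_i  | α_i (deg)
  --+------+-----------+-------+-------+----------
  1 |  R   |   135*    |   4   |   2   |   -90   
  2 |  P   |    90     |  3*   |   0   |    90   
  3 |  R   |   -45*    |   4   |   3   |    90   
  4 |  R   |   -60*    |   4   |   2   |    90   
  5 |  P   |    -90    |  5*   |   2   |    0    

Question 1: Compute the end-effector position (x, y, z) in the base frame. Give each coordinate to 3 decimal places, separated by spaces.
-2.537 -0.036 5.648

after link 1: o_1 = (-1.4142, 1.4142, 4.0000)
after link 2: o_2 = (-3.5355, -0.7071, 4.0000)
after link 3: o_3 = (-4.8640, 3.6213, 1.8787)
after link 4: o_4 = (-1.1392, 4.8966, 4.0000)
after link 5: o_5 = (-2.5365, -0.0363, 5.6476)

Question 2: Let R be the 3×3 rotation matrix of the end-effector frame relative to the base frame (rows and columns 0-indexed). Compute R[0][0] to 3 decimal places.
-0.500

End-effector x-axis (col 0 of R) = (-0.5000,-0.5000,-0.7071)
R[0][0] = -0.5000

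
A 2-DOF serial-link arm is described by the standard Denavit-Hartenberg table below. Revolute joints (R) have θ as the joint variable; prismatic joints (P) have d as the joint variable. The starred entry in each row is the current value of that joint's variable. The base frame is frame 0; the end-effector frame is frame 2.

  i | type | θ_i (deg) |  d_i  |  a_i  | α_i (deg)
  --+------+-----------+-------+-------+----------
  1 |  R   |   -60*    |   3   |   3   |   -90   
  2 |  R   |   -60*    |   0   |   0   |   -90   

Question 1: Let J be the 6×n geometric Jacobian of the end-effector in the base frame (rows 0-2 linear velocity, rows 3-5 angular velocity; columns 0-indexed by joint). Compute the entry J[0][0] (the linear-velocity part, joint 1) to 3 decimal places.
2.598

axis z_0 = ẑ; lever o_n−o_0 = (1.5000,-2.5981,3.0000)
cross product → J_v[:, 0] = (2.5981,1.5000,-0.0000)
J_ω[:, 0] = z_0
entry J[0][0] = 2.5981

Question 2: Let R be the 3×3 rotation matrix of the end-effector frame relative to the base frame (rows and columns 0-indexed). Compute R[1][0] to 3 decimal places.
End-effector x-axis (col 0 of R) = (0.2500,-0.4330,0.8660)
R[1][0] = -0.4330

-0.433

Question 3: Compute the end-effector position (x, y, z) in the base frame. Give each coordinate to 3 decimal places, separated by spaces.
1.500 -2.598 3.000

after link 1: o_1 = (1.5000, -2.5981, 3.0000)
after link 2: o_2 = (1.5000, -2.5981, 3.0000)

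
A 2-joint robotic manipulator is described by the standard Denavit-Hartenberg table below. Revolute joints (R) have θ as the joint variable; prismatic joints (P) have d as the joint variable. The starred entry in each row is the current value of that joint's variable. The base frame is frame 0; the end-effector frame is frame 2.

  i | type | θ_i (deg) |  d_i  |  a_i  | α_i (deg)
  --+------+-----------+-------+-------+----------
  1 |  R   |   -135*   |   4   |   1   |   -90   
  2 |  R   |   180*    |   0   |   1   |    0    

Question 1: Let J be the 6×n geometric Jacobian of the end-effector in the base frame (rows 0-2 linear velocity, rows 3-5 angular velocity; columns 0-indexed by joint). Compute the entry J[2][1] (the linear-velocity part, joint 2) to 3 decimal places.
1.000

axis z_1 = (0.7071,-0.7071,0.0000); lever o_n−o_1 = (0.7071,0.7071,0.0000)
cross product → J_v[:, 1] = (-0.0000,0.0000,1.0000)
J_ω[:, 1] = z_1
entry J[2][1] = 1.0000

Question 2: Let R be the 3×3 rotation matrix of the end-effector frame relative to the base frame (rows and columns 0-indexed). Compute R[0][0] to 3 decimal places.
0.707

End-effector x-axis (col 0 of R) = (0.7071,0.7071,-0.0000)
R[0][0] = 0.7071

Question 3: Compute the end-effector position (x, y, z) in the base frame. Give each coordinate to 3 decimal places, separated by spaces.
after link 1: o_1 = (-0.7071, -0.7071, 4.0000)
after link 2: o_2 = (0.0000, -0.0000, 4.0000)

0.000 -0.000 4.000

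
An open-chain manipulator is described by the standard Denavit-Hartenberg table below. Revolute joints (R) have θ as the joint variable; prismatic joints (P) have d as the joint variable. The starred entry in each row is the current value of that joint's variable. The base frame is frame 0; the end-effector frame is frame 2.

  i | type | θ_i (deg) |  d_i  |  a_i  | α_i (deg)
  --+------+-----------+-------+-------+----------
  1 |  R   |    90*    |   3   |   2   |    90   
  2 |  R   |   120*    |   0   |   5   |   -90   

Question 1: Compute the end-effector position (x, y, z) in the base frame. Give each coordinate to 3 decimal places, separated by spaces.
after link 1: o_1 = (0.0000, 2.0000, 3.0000)
after link 2: o_2 = (-0.0000, -0.5000, 7.3301)

-0.000 -0.500 7.330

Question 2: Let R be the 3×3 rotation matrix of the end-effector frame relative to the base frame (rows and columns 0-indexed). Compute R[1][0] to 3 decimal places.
End-effector x-axis (col 0 of R) = (-0.0000,-0.5000,0.8660)
R[1][0] = -0.5000

-0.500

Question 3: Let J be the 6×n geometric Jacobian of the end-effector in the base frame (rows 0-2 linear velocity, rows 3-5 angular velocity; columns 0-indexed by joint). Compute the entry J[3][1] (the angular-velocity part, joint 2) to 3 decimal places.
axis z_1 = (1.0000,-0.0000,0.0000); lever o_n−o_1 = (-0.0000,-2.5000,4.3301)
cross product → J_v[:, 1] = (-0.0000,-4.3301,-2.5000)
J_ω[:, 1] = z_1
entry J[3][1] = 1.0000

1.000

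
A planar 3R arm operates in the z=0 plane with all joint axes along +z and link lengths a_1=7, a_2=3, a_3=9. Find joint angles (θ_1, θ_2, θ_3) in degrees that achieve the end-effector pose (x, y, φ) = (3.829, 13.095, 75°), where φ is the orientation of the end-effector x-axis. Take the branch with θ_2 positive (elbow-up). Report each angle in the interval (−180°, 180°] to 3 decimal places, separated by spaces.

52.373 150.009 -127.382

wrist centre = target − a_3·(cos φ, sin φ) = (1.4996, 4.4017)
cos θ_2 = (21.6236−7²−3²)/(2·7·3) = -0.8661; θ_2 = 150.0092° (elbow-up)
β = atan2(4.4017,1.4996) = 71.1863°; ψ = atan2(1.4996,4.4017) = 18.8132°
θ_1 = β − ψ = 52.3731°
θ_3 = φ − θ_1 − θ_2 = -127.3823° (wrapped to (-180°,180°])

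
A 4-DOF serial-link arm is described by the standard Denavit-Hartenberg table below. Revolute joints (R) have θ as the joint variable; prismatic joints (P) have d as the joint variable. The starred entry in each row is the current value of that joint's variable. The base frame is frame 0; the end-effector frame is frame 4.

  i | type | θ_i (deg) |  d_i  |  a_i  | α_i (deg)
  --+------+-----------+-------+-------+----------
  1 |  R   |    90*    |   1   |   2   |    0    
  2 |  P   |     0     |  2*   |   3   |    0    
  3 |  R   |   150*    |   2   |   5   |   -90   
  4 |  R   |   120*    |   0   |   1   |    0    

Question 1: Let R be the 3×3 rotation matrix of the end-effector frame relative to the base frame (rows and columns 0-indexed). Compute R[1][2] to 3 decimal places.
-0.500

End-effector z-axis (col 2 of R) = (0.8660,-0.5000,0.0000)
R[1][2] = -0.5000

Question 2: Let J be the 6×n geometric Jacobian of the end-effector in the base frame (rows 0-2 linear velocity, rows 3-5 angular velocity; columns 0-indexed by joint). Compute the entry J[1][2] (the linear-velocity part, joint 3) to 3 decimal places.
axis z_2 = (0.0000,0.0000,1.0000); lever o_n−o_2 = (-2.2500,-3.8971,1.1340)
cross product → J_v[:, 2] = (3.8971,-2.2500,0.0000)
J_ω[:, 2] = z_2
entry J[1][2] = -2.2500

-2.250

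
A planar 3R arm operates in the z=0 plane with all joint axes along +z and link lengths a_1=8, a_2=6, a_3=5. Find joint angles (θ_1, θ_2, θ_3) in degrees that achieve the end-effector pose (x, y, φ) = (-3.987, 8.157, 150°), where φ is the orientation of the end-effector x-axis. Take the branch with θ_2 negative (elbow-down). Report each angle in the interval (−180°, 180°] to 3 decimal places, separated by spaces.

135.000 -134.999 149.998

wrist centre = target − a_3·(cos φ, sin φ) = (0.3431, 5.6570)
cos θ_2 = (32.1194−8²−6²)/(2·8·6) = -0.7071; θ_2 = -134.9986° (elbow-down)
β = atan2(5.6570,0.3431) = 86.5290°; ψ = atan2(-4.2427,3.7575) = -48.4712°
θ_1 = β − ψ = 135.0002°
θ_3 = φ − θ_1 − θ_2 = 149.9984° (wrapped to (-180°,180°])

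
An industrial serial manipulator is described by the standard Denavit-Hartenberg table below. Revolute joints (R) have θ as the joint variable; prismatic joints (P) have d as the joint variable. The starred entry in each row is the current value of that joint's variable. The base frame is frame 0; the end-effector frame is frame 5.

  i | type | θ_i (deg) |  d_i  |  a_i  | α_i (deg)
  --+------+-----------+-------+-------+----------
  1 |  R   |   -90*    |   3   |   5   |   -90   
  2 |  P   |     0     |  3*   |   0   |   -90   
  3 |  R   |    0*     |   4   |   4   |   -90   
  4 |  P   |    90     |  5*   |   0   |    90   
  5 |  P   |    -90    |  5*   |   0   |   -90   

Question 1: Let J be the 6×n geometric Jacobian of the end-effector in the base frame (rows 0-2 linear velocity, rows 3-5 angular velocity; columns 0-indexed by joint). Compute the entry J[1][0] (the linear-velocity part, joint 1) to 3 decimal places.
axis z_0 = ẑ; lever o_n−o_0 = (-2.0000,-14.0000,-1.0000)
cross product → J_v[:, 0] = (14.0000,-2.0000,0.0000)
J_ω[:, 0] = z_0
entry J[1][0] = -2.0000

-2.000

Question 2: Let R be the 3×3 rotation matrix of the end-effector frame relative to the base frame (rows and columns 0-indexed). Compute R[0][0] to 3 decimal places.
1.000

End-effector x-axis (col 0 of R) = (1.0000,-0.0000,0.0000)
R[0][0] = 1.0000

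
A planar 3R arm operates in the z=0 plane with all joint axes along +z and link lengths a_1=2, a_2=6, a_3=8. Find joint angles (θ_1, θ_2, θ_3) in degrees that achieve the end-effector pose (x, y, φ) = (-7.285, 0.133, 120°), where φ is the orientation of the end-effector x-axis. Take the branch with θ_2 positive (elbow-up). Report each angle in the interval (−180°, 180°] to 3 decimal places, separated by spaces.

-150.013 45.015 -135.002

wrist centre = target − a_3·(cos φ, sin φ) = (-3.2850, -6.7952)
cos θ_2 = (56.9660−2²−6²)/(2·2·6) = 0.7069; θ_2 = 45.0154° (elbow-up)
β = atan2(-6.7952,-3.2850) = -115.8005°; ψ = atan2(4.2438,6.2415) = 34.2129°
θ_1 = β − ψ = -150.0134°
θ_3 = φ − θ_1 − θ_2 = -135.0020° (wrapped to (-180°,180°])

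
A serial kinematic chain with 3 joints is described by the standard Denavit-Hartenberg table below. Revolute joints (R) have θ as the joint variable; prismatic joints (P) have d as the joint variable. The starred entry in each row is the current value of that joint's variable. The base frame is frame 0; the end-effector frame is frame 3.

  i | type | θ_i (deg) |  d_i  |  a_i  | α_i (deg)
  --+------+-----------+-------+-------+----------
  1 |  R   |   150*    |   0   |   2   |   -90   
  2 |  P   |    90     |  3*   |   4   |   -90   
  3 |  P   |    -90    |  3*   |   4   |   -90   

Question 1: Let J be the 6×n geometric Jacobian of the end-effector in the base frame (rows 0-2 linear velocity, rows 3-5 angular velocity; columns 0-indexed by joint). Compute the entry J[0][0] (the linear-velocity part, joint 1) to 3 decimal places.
6.562

axis z_0 = ẑ; lever o_n−o_0 = (-2.6340,-6.5622,-4.0000)
cross product → J_v[:, 0] = (6.5622,-2.6340,0.0000)
J_ω[:, 0] = z_0
entry J[0][0] = 6.5622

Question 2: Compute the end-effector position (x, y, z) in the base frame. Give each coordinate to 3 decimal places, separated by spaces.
-2.634 -6.562 -4.000

after link 1: o_1 = (-1.7321, 1.0000, 0.0000)
after link 2: o_2 = (-3.2321, -1.5981, -4.0000)
after link 3: o_3 = (-2.6340, -6.5622, -4.0000)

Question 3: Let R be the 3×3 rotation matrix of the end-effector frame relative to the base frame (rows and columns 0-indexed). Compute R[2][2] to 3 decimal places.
-1.000

End-effector z-axis (col 2 of R) = (0.0000,-0.0000,-1.0000)
R[2][2] = -1.0000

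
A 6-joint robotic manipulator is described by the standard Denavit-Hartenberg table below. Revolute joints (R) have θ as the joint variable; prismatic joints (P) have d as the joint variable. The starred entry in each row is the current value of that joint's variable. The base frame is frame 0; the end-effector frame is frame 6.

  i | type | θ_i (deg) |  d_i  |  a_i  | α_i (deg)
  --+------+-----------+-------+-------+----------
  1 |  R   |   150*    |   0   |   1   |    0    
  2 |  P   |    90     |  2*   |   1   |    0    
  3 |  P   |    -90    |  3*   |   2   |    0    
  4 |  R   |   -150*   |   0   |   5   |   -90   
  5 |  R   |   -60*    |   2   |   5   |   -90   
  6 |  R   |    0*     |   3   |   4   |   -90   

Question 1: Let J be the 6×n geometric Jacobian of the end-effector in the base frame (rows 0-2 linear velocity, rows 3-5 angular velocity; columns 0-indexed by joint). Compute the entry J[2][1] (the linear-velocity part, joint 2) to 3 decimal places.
prismatic axis z_1 = (0.0000,0.0000,1.0000)
J_v[:, 1] = z_1; J_ω[:, 1] = (0,0,0)
entry J[2][1] = 1.0000

1.000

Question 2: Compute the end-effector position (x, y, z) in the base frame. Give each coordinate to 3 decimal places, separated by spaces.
after link 1: o_1 = (-0.8660, 0.5000, 0.0000)
after link 2: o_2 = (-1.3660, -0.3660, 2.0000)
after link 3: o_3 = (-3.0981, 0.6340, 5.0000)
after link 4: o_4 = (1.9019, 0.6340, 5.0000)
after link 5: o_5 = (4.4019, 2.6340, 9.3301)
after link 6: o_6 = (9.0000, 2.6340, 11.2942)

9.000 2.634 11.294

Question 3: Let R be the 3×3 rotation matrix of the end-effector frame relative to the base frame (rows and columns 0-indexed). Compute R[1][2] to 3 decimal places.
-1.000

End-effector z-axis (col 2 of R) = (0.0000,-1.0000,-0.0000)
R[1][2] = -1.0000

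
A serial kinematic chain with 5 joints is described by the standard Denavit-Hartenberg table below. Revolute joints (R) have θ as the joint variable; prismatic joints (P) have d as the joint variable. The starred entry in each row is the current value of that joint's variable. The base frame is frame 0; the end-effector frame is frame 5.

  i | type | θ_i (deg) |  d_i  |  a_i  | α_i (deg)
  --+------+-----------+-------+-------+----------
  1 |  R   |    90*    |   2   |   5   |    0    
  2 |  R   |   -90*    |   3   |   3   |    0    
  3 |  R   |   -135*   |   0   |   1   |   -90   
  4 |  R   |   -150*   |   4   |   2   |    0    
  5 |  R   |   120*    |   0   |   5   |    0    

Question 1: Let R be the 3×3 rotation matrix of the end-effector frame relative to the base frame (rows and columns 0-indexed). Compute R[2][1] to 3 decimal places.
-0.866

End-effector y-axis (col 1 of R) = (-0.3536,-0.3536,-0.8660)
R[2][1] = -0.8660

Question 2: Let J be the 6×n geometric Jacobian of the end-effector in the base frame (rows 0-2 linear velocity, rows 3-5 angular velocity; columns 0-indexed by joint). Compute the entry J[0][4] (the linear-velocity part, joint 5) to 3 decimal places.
-1.768

axis z_4 = (0.7071,-0.7071,0.0000); lever o_n−o_4 = (-3.0619,-3.0619,2.5000)
cross product → J_v[:, 4] = (-1.7678,-1.7678,-4.3301)
J_ω[:, 4] = z_4
entry J[0][4] = -1.7678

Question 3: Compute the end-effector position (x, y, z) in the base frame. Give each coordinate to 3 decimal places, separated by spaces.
3.284 -0.373 8.500

after link 1: o_1 = (0.0000, 5.0000, 2.0000)
after link 2: o_2 = (3.0000, 5.0000, 5.0000)
after link 3: o_3 = (2.2929, 4.2929, 5.0000)
after link 4: o_4 = (6.3461, 2.6892, 6.0000)
after link 5: o_5 = (3.2842, -0.3727, 8.5000)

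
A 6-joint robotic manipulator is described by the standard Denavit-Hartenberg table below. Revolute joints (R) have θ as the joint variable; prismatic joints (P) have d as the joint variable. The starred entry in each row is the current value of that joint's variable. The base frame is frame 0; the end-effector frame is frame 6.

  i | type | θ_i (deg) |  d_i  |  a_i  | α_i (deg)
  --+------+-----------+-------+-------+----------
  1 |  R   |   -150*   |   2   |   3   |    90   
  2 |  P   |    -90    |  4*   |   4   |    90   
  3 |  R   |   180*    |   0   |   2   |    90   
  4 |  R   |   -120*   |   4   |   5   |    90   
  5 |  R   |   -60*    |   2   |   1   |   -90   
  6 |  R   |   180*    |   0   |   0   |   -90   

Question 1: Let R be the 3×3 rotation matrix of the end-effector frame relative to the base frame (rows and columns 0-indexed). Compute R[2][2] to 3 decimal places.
-0.866

End-effector z-axis (col 2 of R) = (0.4330,0.2500,-0.8660)
R[2][2] = -0.8660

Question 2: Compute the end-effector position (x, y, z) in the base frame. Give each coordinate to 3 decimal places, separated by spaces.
after link 1: o_1 = (-2.5981, -1.5000, 2.0000)
after link 2: o_2 = (-4.5981, 1.9641, -2.0000)
after link 3: o_3 = (-4.5981, 1.9641, 0.0000)
after link 4: o_4 = (-10.3481, 3.2631, -2.5000)
after link 5: o_5 = (-9.4240, 2.7966, -4.4821)
after link 6: o_6 = (-9.4240, 2.7966, -4.4821)

-9.424 2.797 -4.482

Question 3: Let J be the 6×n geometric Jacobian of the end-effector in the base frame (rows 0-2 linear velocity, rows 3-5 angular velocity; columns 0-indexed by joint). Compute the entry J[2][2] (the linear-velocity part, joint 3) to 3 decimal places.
axis z_2 = (0.8660,0.5000,-0.0000); lever o_n−o_2 = (-4.8260,0.8325,-2.4821)
cross product → J_v[:, 2] = (-1.2410,2.1495,3.1340)
J_ω[:, 2] = z_2
entry J[2][2] = 3.1340

3.134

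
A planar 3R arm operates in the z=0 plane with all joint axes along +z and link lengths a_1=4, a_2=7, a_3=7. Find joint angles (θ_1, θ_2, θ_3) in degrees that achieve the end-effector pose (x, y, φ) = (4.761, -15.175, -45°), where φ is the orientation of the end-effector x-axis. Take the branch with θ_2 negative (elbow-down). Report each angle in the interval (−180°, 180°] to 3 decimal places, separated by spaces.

-62.106 -45.009 62.116

wrist centre = target − a_3·(cos φ, sin φ) = (-0.1887, -10.2253)
cos θ_2 = (104.5914−4²−7²)/(2·4·7) = 0.7070; θ_2 = -45.0095° (elbow-down)
β = atan2(-10.2253,-0.1887) = -91.0575°; ψ = atan2(-4.9506,8.9489) = -28.9515°
θ_1 = β − ψ = -62.1060°
θ_3 = φ − θ_1 − θ_2 = 62.1155° (wrapped to (-180°,180°])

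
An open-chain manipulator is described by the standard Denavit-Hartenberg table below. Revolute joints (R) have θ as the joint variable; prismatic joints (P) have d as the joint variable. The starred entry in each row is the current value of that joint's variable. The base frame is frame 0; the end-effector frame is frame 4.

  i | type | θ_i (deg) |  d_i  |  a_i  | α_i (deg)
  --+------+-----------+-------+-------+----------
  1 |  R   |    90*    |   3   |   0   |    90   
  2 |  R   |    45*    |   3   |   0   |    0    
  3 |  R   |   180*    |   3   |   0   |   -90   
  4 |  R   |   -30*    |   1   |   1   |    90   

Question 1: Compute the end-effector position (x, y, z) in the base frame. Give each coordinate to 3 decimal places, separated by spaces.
6.500 0.095 1.681

after link 1: o_1 = (0.0000, 0.0000, 3.0000)
after link 2: o_2 = (3.0000, -0.0000, 3.0000)
after link 3: o_3 = (6.0000, -0.0000, 3.0000)
after link 4: o_4 = (6.5000, 0.0947, 1.6805)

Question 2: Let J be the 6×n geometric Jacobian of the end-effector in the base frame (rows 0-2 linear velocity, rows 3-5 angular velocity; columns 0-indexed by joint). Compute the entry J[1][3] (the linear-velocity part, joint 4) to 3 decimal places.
axis z_3 = (0.0000,0.7071,-0.7071); lever o_n−o_3 = (0.5000,0.0947,-1.3195)
cross product → J_v[:, 3] = (-0.8660,-0.3536,-0.3536)
J_ω[:, 3] = z_3
entry J[1][3] = -0.3536

-0.354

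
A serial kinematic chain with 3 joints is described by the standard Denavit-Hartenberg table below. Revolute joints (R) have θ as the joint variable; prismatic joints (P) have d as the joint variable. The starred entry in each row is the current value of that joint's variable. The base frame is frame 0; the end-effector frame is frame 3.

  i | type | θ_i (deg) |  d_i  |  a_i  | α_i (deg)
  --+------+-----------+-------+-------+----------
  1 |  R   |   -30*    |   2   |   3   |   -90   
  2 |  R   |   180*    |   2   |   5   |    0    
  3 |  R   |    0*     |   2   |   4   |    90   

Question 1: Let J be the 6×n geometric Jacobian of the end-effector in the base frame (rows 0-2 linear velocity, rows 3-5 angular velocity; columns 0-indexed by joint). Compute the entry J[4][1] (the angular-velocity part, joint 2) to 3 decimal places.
0.866

axis z_1 = (0.5000,0.8660,0.0000); lever o_n−o_1 = (-5.7942,7.9641,-0.0000)
cross product → J_v[:, 1] = (-0.0000,0.0000,9.0000)
J_ω[:, 1] = z_1
entry J[4][1] = 0.8660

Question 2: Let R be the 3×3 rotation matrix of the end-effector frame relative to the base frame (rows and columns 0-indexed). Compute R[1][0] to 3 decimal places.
End-effector x-axis (col 0 of R) = (-0.8660,0.5000,-0.0000)
R[1][0] = 0.5000

0.500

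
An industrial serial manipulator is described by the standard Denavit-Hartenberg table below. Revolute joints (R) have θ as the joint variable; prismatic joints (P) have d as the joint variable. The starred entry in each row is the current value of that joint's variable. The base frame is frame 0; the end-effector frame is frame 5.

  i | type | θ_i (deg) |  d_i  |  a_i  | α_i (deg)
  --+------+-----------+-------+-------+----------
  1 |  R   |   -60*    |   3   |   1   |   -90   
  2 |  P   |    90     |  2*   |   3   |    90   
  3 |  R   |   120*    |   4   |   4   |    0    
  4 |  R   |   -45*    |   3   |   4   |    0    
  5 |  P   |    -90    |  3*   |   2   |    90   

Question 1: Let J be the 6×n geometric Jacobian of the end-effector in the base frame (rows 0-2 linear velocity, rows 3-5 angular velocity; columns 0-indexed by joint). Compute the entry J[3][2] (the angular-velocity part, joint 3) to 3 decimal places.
0.500

axis z_2 = (0.5000,-0.8660,0.0000); lever o_n−o_2 = (10.8978,-5.2552,-0.9671)
cross product → J_v[:, 2] = (0.8376,0.4836,6.8102)
J_ω[:, 2] = z_2
entry J[3][2] = 0.5000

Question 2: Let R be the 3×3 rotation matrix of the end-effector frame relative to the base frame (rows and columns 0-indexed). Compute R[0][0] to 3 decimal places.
-0.224

End-effector x-axis (col 0 of R) = (-0.2241,-0.1294,-0.9659)
R[0][0] = -0.2241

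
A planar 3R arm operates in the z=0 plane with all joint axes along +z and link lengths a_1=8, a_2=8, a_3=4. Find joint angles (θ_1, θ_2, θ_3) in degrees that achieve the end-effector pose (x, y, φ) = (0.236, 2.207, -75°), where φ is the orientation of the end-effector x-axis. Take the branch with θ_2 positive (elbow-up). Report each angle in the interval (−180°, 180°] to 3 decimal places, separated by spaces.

wrist centre = target − a_3·(cos φ, sin φ) = (-0.7993, 6.0707)
cos θ_2 = (37.4923−8²−8²)/(2·8·8) = -0.7071; θ_2 = 134.9988° (elbow-up)
β = atan2(6.0707,-0.7993) = 97.5005°; ψ = atan2(5.6570,2.3433) = 67.4994°
θ_1 = β − ψ = 30.0011°
θ_3 = φ − θ_1 − θ_2 = 120.0001° (wrapped to (-180°,180°])

30.001 134.999 120.000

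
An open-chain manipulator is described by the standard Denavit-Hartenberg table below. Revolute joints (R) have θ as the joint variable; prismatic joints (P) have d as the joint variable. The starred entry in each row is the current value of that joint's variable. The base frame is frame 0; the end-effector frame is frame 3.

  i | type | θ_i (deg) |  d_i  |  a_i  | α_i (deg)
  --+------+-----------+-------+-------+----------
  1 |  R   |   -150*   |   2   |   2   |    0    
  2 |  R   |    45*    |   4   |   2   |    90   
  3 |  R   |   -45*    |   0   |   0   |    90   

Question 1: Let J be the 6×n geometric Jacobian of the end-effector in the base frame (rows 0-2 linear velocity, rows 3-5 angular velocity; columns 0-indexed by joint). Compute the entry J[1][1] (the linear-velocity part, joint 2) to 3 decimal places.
-0.518

axis z_1 = (0.0000,0.0000,1.0000); lever o_n−o_1 = (-0.5176,-1.9319,4.0000)
cross product → J_v[:, 1] = (1.9319,-0.5176,0.0000)
J_ω[:, 1] = z_1
entry J[1][1] = -0.5176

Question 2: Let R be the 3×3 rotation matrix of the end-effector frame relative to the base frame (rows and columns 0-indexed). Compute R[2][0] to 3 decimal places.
-0.707

End-effector x-axis (col 0 of R) = (-0.1830,-0.6830,-0.7071)
R[2][0] = -0.7071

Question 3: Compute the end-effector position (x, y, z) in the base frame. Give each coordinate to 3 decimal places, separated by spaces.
-2.250 -2.932 6.000

after link 1: o_1 = (-1.7321, -1.0000, 2.0000)
after link 2: o_2 = (-2.2497, -2.9319, 6.0000)
after link 3: o_3 = (-2.2497, -2.9319, 6.0000)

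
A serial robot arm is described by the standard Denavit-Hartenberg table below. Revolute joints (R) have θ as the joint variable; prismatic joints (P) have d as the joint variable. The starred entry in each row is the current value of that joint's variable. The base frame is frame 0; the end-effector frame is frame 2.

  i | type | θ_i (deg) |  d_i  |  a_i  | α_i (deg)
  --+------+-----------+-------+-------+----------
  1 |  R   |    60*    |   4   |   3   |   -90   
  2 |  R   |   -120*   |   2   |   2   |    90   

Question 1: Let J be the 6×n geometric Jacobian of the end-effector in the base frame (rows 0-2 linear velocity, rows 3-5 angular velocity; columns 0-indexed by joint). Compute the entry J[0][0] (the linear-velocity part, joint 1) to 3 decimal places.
-2.732

axis z_0 = ẑ; lever o_n−o_0 = (-0.7321,2.7321,5.7321)
cross product → J_v[:, 0] = (-2.7321,-0.7321,0.0000)
J_ω[:, 0] = z_0
entry J[0][0] = -2.7321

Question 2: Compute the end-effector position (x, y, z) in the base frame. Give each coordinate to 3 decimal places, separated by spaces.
-0.732 2.732 5.732

after link 1: o_1 = (1.5000, 2.5981, 4.0000)
after link 2: o_2 = (-0.7321, 2.7321, 5.7321)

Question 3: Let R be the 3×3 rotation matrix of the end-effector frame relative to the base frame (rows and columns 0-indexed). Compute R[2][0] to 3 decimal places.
0.866

End-effector x-axis (col 0 of R) = (-0.2500,-0.4330,0.8660)
R[2][0] = 0.8660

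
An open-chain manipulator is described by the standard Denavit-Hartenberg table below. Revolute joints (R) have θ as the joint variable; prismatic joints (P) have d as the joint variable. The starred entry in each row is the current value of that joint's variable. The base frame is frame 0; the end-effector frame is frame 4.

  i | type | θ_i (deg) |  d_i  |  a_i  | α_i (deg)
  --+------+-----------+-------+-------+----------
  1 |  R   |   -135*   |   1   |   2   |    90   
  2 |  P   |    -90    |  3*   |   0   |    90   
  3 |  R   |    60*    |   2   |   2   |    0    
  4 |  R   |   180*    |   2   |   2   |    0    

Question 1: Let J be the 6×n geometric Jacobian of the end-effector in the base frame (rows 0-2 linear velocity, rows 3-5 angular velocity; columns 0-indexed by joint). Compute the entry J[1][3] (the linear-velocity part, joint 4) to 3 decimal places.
axis z_3 = (0.7071,0.7071,-0.0000); lever o_n−o_3 = (2.6390,0.1895,1.0000)
cross product → J_v[:, 3] = (0.7071,-0.7071,-1.7321)
J_ω[:, 3] = z_3
entry J[1][3] = -0.7071

-0.707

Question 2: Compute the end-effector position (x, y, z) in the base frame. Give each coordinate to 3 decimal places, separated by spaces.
after link 1: o_1 = (-1.4142, -1.4142, 1.0000)
after link 2: o_2 = (-3.5355, 0.7071, 1.0000)
after link 3: o_3 = (-3.3461, 3.3461, -0.0000)
after link 4: o_4 = (-0.7071, 3.5355, 1.0000)

-0.707 3.536 1.000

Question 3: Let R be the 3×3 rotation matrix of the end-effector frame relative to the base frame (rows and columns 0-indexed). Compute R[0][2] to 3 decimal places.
End-effector z-axis (col 2 of R) = (0.7071,0.7071,-0.0000)
R[0][2] = 0.7071

0.707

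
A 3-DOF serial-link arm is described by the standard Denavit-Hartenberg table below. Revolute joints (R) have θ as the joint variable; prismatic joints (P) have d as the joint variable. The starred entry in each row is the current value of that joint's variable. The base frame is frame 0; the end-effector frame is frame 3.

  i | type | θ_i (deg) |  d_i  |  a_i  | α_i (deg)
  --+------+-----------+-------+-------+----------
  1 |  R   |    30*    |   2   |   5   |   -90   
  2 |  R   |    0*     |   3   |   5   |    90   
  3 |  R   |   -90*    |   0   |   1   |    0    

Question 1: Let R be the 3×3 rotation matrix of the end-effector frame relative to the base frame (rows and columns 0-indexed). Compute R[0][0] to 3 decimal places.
0.500

End-effector x-axis (col 0 of R) = (0.5000,-0.8660,0.0000)
R[0][0] = 0.5000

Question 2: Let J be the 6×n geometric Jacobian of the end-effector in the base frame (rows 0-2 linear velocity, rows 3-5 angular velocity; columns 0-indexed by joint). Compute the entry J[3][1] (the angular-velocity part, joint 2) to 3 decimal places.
axis z_1 = (-0.5000,0.8660,0.0000); lever o_n−o_1 = (3.3301,4.2321,0.0000)
cross product → J_v[:, 1] = (-0.0000,0.0000,-5.0000)
J_ω[:, 1] = z_1
entry J[3][1] = -0.5000

-0.500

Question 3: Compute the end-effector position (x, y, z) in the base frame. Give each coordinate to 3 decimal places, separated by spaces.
after link 1: o_1 = (4.3301, 2.5000, 2.0000)
after link 2: o_2 = (7.1603, 7.5981, 2.0000)
after link 3: o_3 = (7.6603, 6.7321, 2.0000)

7.660 6.732 2.000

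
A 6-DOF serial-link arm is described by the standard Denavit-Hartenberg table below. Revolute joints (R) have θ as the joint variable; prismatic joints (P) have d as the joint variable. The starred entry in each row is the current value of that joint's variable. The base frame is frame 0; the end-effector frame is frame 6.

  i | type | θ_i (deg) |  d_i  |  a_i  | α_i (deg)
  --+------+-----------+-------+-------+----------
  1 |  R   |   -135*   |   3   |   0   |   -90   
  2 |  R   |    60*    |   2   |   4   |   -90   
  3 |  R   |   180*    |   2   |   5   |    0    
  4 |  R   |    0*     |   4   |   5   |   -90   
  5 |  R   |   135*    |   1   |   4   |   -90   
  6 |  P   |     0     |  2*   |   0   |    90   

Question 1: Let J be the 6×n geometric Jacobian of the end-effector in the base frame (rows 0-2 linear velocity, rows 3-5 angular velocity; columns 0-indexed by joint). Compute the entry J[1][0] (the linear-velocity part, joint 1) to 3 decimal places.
5.551

axis z_0 = ẑ; lever o_n−o_0 = (5.5508,1.3082,2.2290)
cross product → J_v[:, 0] = (-1.3082,5.5508,0.0000)
J_ω[:, 0] = z_0
entry J[1][0] = 5.5508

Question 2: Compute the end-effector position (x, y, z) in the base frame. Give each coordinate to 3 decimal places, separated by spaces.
after link 1: o_1 = (0.0000, 0.0000, 3.0000)
after link 2: o_2 = (0.0000, -2.8284, -0.4641)
after link 3: o_3 = (2.9925, 0.1641, 2.8660)
after link 4: o_4 = (7.2098, 4.3813, 5.1962)
after link 5: o_5 = (5.1848, 0.9422, 4.1609)
after link 6: o_6 = (5.5508, 1.3082, 2.2290)

5.551 1.308 2.229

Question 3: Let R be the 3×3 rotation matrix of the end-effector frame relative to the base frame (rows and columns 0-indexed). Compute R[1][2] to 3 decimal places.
-0.707

End-effector z-axis (col 2 of R) = (0.7071,-0.7071,0.0000)
R[1][2] = -0.7071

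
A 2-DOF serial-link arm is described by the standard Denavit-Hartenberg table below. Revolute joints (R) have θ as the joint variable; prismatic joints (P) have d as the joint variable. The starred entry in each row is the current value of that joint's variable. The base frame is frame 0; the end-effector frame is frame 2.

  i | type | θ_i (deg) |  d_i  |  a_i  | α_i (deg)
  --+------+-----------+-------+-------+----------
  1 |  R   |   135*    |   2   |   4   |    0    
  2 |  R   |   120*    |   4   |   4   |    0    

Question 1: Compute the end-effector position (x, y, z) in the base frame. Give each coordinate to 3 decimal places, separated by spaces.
-3.864 -1.035 6.000

after link 1: o_1 = (-2.8284, 2.8284, 2.0000)
after link 2: o_2 = (-3.8637, -1.0353, 6.0000)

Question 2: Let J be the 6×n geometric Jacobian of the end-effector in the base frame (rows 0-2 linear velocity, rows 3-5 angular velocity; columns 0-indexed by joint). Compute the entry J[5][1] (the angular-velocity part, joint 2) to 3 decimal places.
axis z_1 = (0.0000,0.0000,1.0000); lever o_n−o_1 = (-1.0353,-3.8637,4.0000)
cross product → J_v[:, 1] = (3.8637,-1.0353,0.0000)
J_ω[:, 1] = z_1
entry J[5][1] = 1.0000

1.000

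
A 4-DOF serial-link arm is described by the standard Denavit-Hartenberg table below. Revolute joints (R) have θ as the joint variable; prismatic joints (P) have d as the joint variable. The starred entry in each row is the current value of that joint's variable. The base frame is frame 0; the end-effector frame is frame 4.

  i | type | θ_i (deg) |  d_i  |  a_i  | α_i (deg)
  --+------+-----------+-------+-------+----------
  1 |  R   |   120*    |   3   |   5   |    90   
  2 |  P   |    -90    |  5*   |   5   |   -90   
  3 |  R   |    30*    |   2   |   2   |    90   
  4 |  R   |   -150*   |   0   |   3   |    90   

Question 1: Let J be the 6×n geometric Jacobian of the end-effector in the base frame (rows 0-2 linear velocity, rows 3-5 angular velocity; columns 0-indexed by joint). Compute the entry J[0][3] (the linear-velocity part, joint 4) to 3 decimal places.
0.650

axis z_3 = (0.7500,0.4330,-0.5000); lever o_n−o_3 = (1.8750,-0.6495,2.2500)
cross product → J_v[:, 3] = (0.6495,-2.6250,-1.2990)
J_ω[:, 3] = z_3
entry J[0][3] = 0.6495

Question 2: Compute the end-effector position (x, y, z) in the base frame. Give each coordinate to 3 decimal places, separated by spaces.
1.839 7.413 -1.482

after link 1: o_1 = (-2.5000, 4.3301, 3.0000)
after link 2: o_2 = (1.8301, 6.8301, -2.0000)
after link 3: o_3 = (-0.0359, 8.0622, -3.7321)
after link 4: o_4 = (1.8391, 7.4127, -1.4821)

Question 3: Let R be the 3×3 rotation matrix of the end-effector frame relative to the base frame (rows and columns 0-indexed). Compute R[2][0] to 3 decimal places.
0.750

End-effector x-axis (col 0 of R) = (0.6250,-0.2165,0.7500)
R[2][0] = 0.7500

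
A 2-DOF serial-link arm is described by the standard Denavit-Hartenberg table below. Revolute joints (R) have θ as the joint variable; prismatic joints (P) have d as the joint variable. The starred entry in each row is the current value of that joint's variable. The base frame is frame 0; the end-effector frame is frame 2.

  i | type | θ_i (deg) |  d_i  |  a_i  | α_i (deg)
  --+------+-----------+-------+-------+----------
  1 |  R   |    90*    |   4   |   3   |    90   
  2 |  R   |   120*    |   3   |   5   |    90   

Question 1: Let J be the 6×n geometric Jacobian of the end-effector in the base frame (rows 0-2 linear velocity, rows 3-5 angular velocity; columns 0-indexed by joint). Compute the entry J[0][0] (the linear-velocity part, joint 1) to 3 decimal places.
axis z_0 = ẑ; lever o_n−o_0 = (3.0000,0.5000,8.3301)
cross product → J_v[:, 0] = (-0.5000,3.0000,0.0000)
J_ω[:, 0] = z_0
entry J[0][0] = -0.5000

-0.500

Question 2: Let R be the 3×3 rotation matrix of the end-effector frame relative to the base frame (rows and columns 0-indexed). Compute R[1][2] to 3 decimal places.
0.866

End-effector z-axis (col 2 of R) = (0.0000,0.8660,0.5000)
R[1][2] = 0.8660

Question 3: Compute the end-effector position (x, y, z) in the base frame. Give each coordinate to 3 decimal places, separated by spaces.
after link 1: o_1 = (0.0000, 3.0000, 4.0000)
after link 2: o_2 = (3.0000, 0.5000, 8.3301)

3.000 0.500 8.330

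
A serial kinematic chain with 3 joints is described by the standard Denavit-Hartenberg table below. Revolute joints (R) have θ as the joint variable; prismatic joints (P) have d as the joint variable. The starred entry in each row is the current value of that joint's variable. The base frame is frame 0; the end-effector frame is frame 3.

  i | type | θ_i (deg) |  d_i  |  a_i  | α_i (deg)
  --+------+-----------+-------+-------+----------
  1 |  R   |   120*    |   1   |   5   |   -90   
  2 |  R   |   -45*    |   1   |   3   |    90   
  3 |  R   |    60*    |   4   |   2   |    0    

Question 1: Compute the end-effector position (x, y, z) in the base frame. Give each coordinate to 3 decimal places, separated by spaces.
-4.866 2.964 6.657

after link 1: o_1 = (-2.5000, 4.3301, 1.0000)
after link 2: o_2 = (-4.4267, 5.6672, 3.1213)
after link 3: o_3 = (-4.8660, 2.9641, 6.6569)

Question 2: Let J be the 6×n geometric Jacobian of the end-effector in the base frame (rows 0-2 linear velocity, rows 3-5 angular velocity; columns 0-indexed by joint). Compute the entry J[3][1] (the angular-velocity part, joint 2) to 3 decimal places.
axis z_1 = (-0.8660,-0.5000,0.0000); lever o_n−o_1 = (-2.3660,-1.3660,5.6569)
cross product → J_v[:, 1] = (-2.8284,4.8990,-0.0000)
J_ω[:, 1] = z_1
entry J[3][1] = -0.8660

-0.866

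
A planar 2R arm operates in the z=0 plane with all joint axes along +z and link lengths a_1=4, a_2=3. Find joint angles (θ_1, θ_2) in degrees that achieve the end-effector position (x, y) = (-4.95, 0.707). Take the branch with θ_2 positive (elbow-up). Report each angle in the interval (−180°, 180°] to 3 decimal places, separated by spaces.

135.004 89.994

cos θ_2 = (25.0023−4²−3²)/(2·4·3) = 0.0001; θ_2 = 89.9944° (elbow-up)
β = atan2(0.7070,-4.9500) = 171.8715°; ψ = atan2(3.0000,4.0003) = 36.8679°
θ_1 = β − ψ = 135.0036°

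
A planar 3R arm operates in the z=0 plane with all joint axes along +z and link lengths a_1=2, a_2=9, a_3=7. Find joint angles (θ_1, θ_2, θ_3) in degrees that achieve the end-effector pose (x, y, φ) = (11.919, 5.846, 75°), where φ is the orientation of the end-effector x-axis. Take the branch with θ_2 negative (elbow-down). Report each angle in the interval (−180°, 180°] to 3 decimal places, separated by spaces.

wrist centre = target − a_3·(cos φ, sin φ) = (10.1073, -0.9155)
cos θ_2 = (102.9949−2²−9²)/(2·2·9) = 0.4999; θ_2 = -60.0093° (elbow-down)
β = atan2(-0.9155,10.1073) = -5.1755°; ψ = atan2(-7.7950,6.4987) = -50.1817°
θ_1 = β − ψ = 45.0062°
θ_3 = φ − θ_1 − θ_2 = 90.0031° (wrapped to (-180°,180°])

45.006 -60.009 90.003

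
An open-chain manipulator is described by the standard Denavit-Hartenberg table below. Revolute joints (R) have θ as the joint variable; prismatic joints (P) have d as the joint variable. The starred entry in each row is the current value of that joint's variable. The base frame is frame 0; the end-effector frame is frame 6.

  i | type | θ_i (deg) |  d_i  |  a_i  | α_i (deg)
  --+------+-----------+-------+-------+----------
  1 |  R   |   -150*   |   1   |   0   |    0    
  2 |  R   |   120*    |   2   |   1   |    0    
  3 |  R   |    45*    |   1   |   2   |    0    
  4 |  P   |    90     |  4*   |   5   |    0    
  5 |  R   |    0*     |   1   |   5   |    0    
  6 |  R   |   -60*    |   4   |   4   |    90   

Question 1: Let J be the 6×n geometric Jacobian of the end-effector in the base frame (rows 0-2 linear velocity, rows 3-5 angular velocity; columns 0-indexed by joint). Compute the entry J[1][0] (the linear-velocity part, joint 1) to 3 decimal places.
axis z_0 = ẑ; lever o_n−o_0 = (3.0381,12.5053,13.0000)
cross product → J_v[:, 0] = (-12.5053,3.0381,0.0000)
J_ω[:, 0] = z_0
entry J[1][0] = 3.0381

3.038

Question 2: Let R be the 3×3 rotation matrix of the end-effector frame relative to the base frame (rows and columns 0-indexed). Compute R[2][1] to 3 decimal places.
End-effector y-axis (col 1 of R) = (-0.0000,0.0000,1.0000)
R[2][1] = 1.0000

1.000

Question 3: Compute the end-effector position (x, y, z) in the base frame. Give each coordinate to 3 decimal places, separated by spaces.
3.038 12.505 13.000

after link 1: o_1 = (0.0000, 0.0000, 1.0000)
after link 2: o_2 = (0.8660, -0.5000, 3.0000)
after link 3: o_3 = (2.7979, 0.0176, 4.0000)
after link 4: o_4 = (1.5038, 4.8473, 8.0000)
after link 5: o_5 = (0.2097, 9.6769, 9.0000)
after link 6: o_6 = (3.0381, 12.5053, 13.0000)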